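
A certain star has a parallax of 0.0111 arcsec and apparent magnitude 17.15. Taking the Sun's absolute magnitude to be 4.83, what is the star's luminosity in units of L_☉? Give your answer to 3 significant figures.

L/L_☉ ≈ 9.58×10^-4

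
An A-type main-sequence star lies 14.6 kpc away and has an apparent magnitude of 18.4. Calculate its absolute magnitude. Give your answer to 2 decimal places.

M ≈ 2.58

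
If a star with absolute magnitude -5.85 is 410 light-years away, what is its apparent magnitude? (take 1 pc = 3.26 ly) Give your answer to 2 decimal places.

d = 410 ly / 3.26 = 125.8 pc
m = M + 5 log₁₀ d − 5 = -5.85 + 5·2.0996 − 5 = -0.352

m ≈ -0.35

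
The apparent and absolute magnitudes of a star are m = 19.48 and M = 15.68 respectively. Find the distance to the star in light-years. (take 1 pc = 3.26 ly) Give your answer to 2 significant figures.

d ≈ 190 ly

μ = m − M = 3.800
m − M = 5 log₁₀ d − 5
log₁₀ d = (m − M)/5 + 1 = 1.7600
d = 10^1.7600 = 57.54 pc
= 187.6 ly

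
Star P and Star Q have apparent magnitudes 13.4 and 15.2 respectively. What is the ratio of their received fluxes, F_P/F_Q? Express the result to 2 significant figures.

F_P/F_Q ≈ 5.2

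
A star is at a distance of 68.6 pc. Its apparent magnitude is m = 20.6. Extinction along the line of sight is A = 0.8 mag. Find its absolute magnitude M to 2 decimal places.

M ≈ 15.62

5 log₁₀(d/10 pc) = 5 log₁₀(68.60) − 5 = 4.182
M = m − 5 log₁₀(d/10) − A = 20.6 − 4.182 − 0.8 = 15.618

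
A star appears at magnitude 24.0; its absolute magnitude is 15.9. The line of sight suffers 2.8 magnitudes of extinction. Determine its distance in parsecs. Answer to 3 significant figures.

m − M = 5 log₁₀(d/10 pc) + A  ⇒  24.0 − (15.9) − 2.8 = 5 log₁₀(d/10)
5.300 = 5 log₁₀(d/10)
log₁₀ d = (m − M − A)/5 + 1 = 2.0600
d = 10^2.0600 = 114.8 pc

d ≈ 115 pc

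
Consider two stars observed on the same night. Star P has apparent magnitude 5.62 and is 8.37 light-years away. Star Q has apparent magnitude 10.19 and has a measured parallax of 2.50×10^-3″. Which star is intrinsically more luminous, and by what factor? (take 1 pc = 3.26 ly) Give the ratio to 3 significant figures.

Star Q is more luminous, by a factor of 361.

Star P: d = 8.37 ly / 3.26 = 2.567 pc
Star P: M = m − 5 log₁₀ d + 5 = 5.62 − 5·0.4095 + 5 = 8.572
Star Q: d = 1/p = 1/2.50×10^-3″ = 400.0 pc
Star Q: M = m − 5 log₁₀ d + 5 = 10.19 − 5·2.6021 + 5 = 2.180
ΔM = M_P − M_Q = 8.572 − (2.180) = 6.393; smaller M is more luminous → Star Q.
L ratio = 10^(0.4 |ΔM|) = 10^2.557 = 360.7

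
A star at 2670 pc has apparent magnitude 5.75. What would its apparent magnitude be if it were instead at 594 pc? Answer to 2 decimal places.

Flux ∝ 1/d², so Δm = 5 log₁₀(d₂/d₁) = 5 log₁₀(594/2670) = -3.264
m₂ = m₁ + Δm = 5.75 + (-3.264) = 2.486

m ≈ 2.49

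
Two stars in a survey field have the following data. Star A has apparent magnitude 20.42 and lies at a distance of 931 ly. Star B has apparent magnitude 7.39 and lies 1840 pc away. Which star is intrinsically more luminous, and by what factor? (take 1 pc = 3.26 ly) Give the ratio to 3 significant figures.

Star B is more luminous, by a factor of 6.76×10^6.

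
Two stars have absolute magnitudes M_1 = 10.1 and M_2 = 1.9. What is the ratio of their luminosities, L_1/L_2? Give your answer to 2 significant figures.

L_1/L_2 ≈ 5.2×10^-4

ΔM = M_1 − M_2 = 8.2
L_1/L_2 = 10^(−0.4 ΔM) = 10^-3.280 = 5.248×10^-4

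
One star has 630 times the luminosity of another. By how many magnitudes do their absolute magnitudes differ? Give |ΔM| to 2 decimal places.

|ΔM| ≈ 7.00

Pogson: ΔM = −2.5 log₁₀(ratio) = −2.5 log₁₀(630) = −2.5 × 2.7993 = -6.998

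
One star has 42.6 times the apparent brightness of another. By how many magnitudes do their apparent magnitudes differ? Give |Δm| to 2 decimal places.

|Δm| ≈ 4.07

Pogson: Δm = −2.5 log₁₀(ratio) = −2.5 log₁₀(42.6) = −2.5 × 1.6294 = -4.074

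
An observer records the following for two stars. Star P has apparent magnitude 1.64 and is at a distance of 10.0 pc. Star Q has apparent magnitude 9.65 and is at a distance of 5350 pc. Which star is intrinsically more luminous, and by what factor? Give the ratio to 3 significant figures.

Star P: M = m − 5 log₁₀ d + 5 = 1.64 − 5·1.0000 + 5 = 1.640
Star Q: M = m − 5 log₁₀ d + 5 = 9.65 − 5·3.7284 + 5 = -3.992
ΔM = M_P − M_Q = 1.640 − (-3.992) = 5.632; smaller M is more luminous → Star Q.
L ratio = 10^(0.4 |ΔM|) = 10^2.253 = 178.9

Star Q is more luminous, by a factor of 179.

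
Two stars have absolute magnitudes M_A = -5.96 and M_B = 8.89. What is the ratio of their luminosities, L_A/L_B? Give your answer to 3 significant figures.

ΔM = M_A − M_B = -14.85
L_A/L_B = 10^(−0.4 ΔM) = 10^5.940 = 871000

L_A/L_B ≈ 871000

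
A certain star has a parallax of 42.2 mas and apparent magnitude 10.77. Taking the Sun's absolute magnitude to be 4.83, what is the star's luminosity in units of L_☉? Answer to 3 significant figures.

L/L_☉ ≈ 0.0236

d = 1/p = 1000/42.2 mas = 23.70 pc
M = m − 5 log₁₀ d + 5 = 10.77 − 5·1.3747 + 5 = 8.897
M − M_☉ = 8.897 − 4.83 = 4.067
L/L_☉ = 10^(−0.4 × 4.067) = 0.02363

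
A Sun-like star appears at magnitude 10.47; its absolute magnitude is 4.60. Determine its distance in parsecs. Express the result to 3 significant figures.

μ = m − M = 5.870
m − M = 5 log₁₀ d − 5
log₁₀ d = (m − M)/5 + 1 = 2.1740
d = 10^2.1740 = 149.3 pc

d ≈ 149 pc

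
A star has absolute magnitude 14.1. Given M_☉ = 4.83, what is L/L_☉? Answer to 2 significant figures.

L/L_☉ ≈ 2.0×10^-4

M − M_☉ = 14.1 − 4.83 = 9.270
L/L_☉ = 10^(−0.4 (M − M_☉)) = 10^-3.708 = 1.959×10^-4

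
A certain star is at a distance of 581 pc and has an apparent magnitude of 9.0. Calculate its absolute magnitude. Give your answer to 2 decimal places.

5 log₁₀(d/10 pc) = 5 log₁₀(581.0) − 5 = 8.821
M = m − 5 log₁₀(d/10) = 9.0 − 8.821 = 0.179

M ≈ 0.18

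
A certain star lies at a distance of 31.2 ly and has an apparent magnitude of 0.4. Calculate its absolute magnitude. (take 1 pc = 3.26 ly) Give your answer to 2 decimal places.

M ≈ 0.50

d = 31.2 ly / 3.26 = 9.571 pc
5 log₁₀(d/10 pc) = 5 log₁₀(9.571) − 5 = -0.095
M = m − 5 log₁₀(d/10) = 0.4 + 0.095 = 0.495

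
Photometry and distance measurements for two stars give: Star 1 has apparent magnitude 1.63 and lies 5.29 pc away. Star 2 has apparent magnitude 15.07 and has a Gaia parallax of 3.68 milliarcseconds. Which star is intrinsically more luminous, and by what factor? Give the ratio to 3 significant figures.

Star 1 is more luminous, by a factor of 90.1.

Star 1: M = m − 5 log₁₀ d + 5 = 1.63 − 5·0.7235 + 5 = 3.013
Star 2: p = 3.68 mas = 3.68×10^-3″ → d = 1/p = 271.7 pc
Star 2: M = m − 5 log₁₀ d + 5 = 15.07 − 5·2.4342 + 5 = 7.899
ΔM = M_1 − M_2 = 3.013 − (7.899) = -4.887; smaller M is more luminous → Star 1.
L ratio = 10^(0.4 |ΔM|) = 10^1.955 = 90.08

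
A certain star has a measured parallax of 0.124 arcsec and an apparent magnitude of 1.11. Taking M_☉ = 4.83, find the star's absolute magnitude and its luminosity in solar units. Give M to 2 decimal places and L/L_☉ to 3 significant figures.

d = 1/p = 1/0.124″ = 8.065 pc
M = m − 5 log₁₀ d + 5 = 1.11 − 5·0.9066 + 5 = 1.577
M − M_☉ = 1.577 − 4.83 = -3.253
L/L_☉ = 10^(−0.4 × -3.253) = 20.01

M ≈ 1.58; L/L_☉ ≈ 20.0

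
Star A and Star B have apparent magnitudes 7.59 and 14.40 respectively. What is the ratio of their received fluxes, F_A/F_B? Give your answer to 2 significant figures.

F_A/F_B ≈ 530

Magnitude difference = -6.81
Flux ratio = 10^(−0.4 Δm) = 10^(−0.4 × -6.81) = 10^2.724 = 529.7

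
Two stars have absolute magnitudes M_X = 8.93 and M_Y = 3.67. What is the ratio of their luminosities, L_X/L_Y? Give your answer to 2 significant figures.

L_X/L_Y ≈ 7.9×10^-3

ΔM = M_X − M_Y = 5.26
L_X/L_Y = 10^(−0.4 ΔM) = 10^-2.104 = 7.870×10^-3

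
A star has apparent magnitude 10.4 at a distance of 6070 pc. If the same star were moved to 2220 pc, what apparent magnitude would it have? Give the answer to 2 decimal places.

Flux ∝ 1/d², so Δm = 5 log₁₀(d₂/d₁) = 5 log₁₀(2220/6070) = -2.184
m₂ = m₁ + Δm = 10.4 + (-2.184) = 8.216

m ≈ 8.22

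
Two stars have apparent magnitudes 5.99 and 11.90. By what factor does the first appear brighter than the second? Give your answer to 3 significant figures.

Magnitude difference = -5.91
Flux ratio = 10^(−0.4 Δm) = 10^(−0.4 × -5.91) = 10^2.364 = 231.2

231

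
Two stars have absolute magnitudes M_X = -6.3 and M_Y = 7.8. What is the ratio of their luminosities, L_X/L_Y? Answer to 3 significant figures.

ΔM = M_X − M_Y = -14.1
L_X/L_Y = 10^(−0.4 ΔM) = 10^5.640 = 436500

L_X/L_Y ≈ 437000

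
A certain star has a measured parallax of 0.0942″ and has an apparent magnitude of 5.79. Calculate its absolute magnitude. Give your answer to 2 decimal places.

M ≈ 5.66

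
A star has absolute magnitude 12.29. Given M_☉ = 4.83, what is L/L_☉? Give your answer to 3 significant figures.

L/L_☉ ≈ 1.04×10^-3

M − M_☉ = 12.29 − 4.83 = 7.460
L/L_☉ = 10^(−0.4 (M − M_☉)) = 10^-2.984 = 1.038×10^-3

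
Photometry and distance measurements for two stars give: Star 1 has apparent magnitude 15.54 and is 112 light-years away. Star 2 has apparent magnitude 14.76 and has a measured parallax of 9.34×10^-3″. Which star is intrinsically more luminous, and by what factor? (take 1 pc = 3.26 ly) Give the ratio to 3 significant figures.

Star 2 is more luminous, by a factor of 19.9.

Star 1: d = 112 ly / 3.26 = 34.36 pc
Star 1: M = m − 5 log₁₀ d + 5 = 15.54 − 5·1.5360 + 5 = 12.860
Star 2: d = 1/p = 1/9.34×10^-3″ = 107.1 pc
Star 2: M = m − 5 log₁₀ d + 5 = 14.76 − 5·2.0297 + 5 = 9.612
ΔM = M_1 − M_2 = 12.860 − (9.612) = 3.248; smaller M is more luminous → Star 2.
L ratio = 10^(0.4 |ΔM|) = 10^1.299 = 19.92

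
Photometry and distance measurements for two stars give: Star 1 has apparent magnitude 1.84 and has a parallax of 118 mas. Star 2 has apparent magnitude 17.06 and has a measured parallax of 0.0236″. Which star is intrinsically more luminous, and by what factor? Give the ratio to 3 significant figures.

Star 1: p = 118 mas = 0.118″ → d = 1/p = 8.475 pc
Star 1: M = m − 5 log₁₀ d + 5 = 1.84 − 5·0.9281 + 5 = 2.199
Star 2: d = 1/p = 1/0.0236″ = 42.37 pc
Star 2: M = m − 5 log₁₀ d + 5 = 17.06 − 5·1.6271 + 5 = 13.925
ΔM = M_1 − M_2 = 2.199 − (13.925) = -11.725; smaller M is more luminous → Star 1.
L ratio = 10^(0.4 |ΔM|) = 10^4.690 = 48980

Star 1 is more luminous, by a factor of 49000.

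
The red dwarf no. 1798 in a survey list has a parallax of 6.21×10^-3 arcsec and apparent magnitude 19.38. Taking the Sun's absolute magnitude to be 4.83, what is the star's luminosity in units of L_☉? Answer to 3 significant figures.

d = 1/p = 1/6.21×10^-3″ = 161.0 pc
M = m − 5 log₁₀ d + 5 = 19.38 − 5·2.2069 + 5 = 13.345
M − M_☉ = 13.345 − 4.83 = 8.515
L/L_☉ = 10^(−0.4 × 8.515) = 3.925×10^-4

L/L_☉ ≈ 3.92×10^-4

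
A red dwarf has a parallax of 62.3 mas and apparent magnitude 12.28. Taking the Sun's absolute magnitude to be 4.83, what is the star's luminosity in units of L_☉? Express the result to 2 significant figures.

L/L_☉ ≈ 2.7×10^-3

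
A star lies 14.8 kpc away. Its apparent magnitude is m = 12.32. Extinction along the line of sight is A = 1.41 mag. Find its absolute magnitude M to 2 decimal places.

d = 14.8 kpc = 14800 pc
5 log₁₀(d/10 pc) = 5 log₁₀(14800) − 5 = 15.851
M = m − 5 log₁₀(d/10) − A = 12.32 − 15.851 − 1.41 = -4.941

M ≈ -4.94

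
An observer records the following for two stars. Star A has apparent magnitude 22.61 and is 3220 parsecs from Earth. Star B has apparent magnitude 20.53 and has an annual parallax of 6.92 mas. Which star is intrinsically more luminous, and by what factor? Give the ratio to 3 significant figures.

Star A is more luminous, by a factor of 73.1.

Star A: M = m − 5 log₁₀ d + 5 = 22.61 − 5·3.5079 + 5 = 10.071
Star B: p = 6.92 mas = 6.92×10^-3″ → d = 1/p = 144.5 pc
Star B: M = m − 5 log₁₀ d + 5 = 20.53 − 5·2.1599 + 5 = 14.731
ΔM = M_A − M_B = 10.071 − (14.731) = -4.660; smaller M is more luminous → Star A.
L ratio = 10^(0.4 |ΔM|) = 10^1.864 = 73.10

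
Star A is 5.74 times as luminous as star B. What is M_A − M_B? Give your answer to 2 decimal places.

Pogson: ΔM = −2.5 log₁₀(ratio) = −2.5 log₁₀(5.74) = −2.5 × 0.7589 = -1.897
Star A is brighter, so it has the smaller magnitude: the difference is negative.

M_A − M_B ≈ -1.90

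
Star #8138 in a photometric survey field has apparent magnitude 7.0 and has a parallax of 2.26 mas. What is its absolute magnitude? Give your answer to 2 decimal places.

M ≈ -1.23

p = 2.26 mas = 2.26×10^-3″ → d = 1/p = 442.5 pc
5 log₁₀(d/10 pc) = 5 log₁₀(442.5) − 5 = 8.229
M = m − 5 log₁₀(d/10) = 7.0 − 8.229 = -1.229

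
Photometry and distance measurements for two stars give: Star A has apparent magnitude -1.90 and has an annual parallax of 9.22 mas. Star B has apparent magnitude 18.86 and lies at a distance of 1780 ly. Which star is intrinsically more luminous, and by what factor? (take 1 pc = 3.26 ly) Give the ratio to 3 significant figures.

Star A is more luminous, by a factor of 7.95×10^6.

Star A: p = 9.22 mas = 9.22×10^-3″ → d = 1/p = 108.5 pc
Star A: M = m − 5 log₁₀ d + 5 = -1.90 − 5·2.0353 + 5 = -7.076
Star B: d = 1780 ly / 3.26 = 546.0 pc
Star B: M = m − 5 log₁₀ d + 5 = 18.86 − 5·2.7372 + 5 = 10.174
ΔM = M_A − M_B = -7.076 − (10.174) = -17.250; smaller M is more luminous → Star A.
L ratio = 10^(0.4 |ΔM|) = 10^6.900 = 7.946×10^6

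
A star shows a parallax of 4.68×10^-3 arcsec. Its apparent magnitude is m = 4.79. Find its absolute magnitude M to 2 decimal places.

d = 1/p = 1/4.68×10^-3″ = 213.7 pc
5 log₁₀(d/10 pc) = 5 log₁₀(213.7) − 5 = 6.649
M = m − 5 log₁₀(d/10) = 4.79 − 6.649 = -1.859

M ≈ -1.86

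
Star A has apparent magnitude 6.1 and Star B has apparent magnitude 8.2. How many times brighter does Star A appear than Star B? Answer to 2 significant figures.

Δm = 6.1 − (8.2) = -2.1
Flux ratio = 10^(−0.4 Δm) = 10^(−0.4 × -2.1) = 10^0.840 = 6.918

6.9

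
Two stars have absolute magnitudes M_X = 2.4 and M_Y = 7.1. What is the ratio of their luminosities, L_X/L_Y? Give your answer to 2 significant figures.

L_X/L_Y ≈ 76

ΔM = M_X − M_Y = -4.7
L_X/L_Y = 10^(−0.4 ΔM) = 10^1.880 = 75.86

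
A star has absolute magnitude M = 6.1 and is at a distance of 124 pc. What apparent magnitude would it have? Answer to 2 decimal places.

m ≈ 11.57

m = M + 5 log₁₀ d − 5 = 6.1 + 5·2.0934 − 5 = 11.567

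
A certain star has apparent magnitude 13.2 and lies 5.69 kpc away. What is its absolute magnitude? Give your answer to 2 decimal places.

M ≈ -0.58

d = 5.69 kpc = 5690 pc
5 log₁₀(d/10 pc) = 5 log₁₀(5690) − 5 = 13.776
M = m − 5 log₁₀(d/10) = 13.2 − 13.776 = -0.576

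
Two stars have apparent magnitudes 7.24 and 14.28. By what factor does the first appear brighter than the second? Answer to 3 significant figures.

655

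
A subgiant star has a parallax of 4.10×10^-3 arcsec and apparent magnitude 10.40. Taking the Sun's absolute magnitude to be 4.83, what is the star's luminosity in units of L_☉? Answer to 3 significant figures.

L/L_☉ ≈ 3.52

d = 1/p = 1/4.10×10^-3″ = 243.9 pc
M = m − 5 log₁₀ d + 5 = 10.40 − 5·2.3872 + 5 = 3.464
M − M_☉ = 3.464 − 4.83 = -1.366
L/L_☉ = 10^(−0.4 × -1.366) = 3.519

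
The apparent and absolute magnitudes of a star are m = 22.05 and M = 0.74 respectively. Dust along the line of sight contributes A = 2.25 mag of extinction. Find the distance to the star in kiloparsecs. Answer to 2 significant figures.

m − M = 5 log₁₀(d/10 pc) + A  ⇒  22.05 − (0.74) − 2.25 = 5 log₁₀(d/10)
19.060 = 5 log₁₀(d/10)
log₁₀ d = (m − M − A)/5 + 1 = 4.8120
d = 10^4.8120 = 64860 pc
= 64.86 kpc

d ≈ 65 kpc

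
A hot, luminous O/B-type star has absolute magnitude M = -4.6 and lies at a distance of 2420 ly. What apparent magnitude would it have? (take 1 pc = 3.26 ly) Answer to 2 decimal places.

d = 2420 ly / 3.26 = 742.3 pc
m = M + 5 log₁₀ d − 5 = -4.6 + 5·2.8706 − 5 = 4.753

m ≈ 4.75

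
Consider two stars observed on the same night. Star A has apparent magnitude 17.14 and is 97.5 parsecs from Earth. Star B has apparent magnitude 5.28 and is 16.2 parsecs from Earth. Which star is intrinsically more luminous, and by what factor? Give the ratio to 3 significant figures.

Star A: M = m − 5 log₁₀ d + 5 = 17.14 − 5·1.9890 + 5 = 12.195
Star B: M = m − 5 log₁₀ d + 5 = 5.28 − 5·1.2095 + 5 = 4.232
ΔM = M_A − M_B = 12.195 − (4.232) = 7.963; smaller M is more luminous → Star B.
L ratio = 10^(0.4 |ΔM|) = 10^3.185 = 1531

Star B is more luminous, by a factor of 1530.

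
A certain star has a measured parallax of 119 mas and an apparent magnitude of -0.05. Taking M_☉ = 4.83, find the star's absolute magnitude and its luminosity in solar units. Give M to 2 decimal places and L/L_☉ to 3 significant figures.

M ≈ 0.33; L/L_☉ ≈ 63.2

d = 1/p = 1000/119 mas = 8.403 pc
M = m − 5 log₁₀ d + 5 = -0.05 − 5·0.9245 + 5 = 0.328
M − M_☉ = 0.328 − 4.83 = -4.502
L/L_☉ = 10^(−0.4 × -4.502) = 63.23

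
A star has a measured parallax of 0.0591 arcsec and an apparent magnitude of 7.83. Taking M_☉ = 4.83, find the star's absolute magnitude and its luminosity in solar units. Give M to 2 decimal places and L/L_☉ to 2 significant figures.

M ≈ 6.69; L/L_☉ ≈ 0.18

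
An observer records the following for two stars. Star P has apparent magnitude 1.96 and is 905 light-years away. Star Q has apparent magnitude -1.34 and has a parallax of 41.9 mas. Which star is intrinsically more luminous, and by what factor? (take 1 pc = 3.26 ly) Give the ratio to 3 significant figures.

Star P: d = 905 ly / 3.26 = 277.6 pc
Star P: M = m − 5 log₁₀ d + 5 = 1.96 − 5·2.4434 + 5 = -5.257
Star Q: p = 41.9 mas = 0.0419″ → d = 1/p = 23.87 pc
Star Q: M = m − 5 log₁₀ d + 5 = -1.34 − 5·1.3778 + 5 = -3.229
ΔM = M_P − M_Q = -5.257 − (-3.229) = -2.028; smaller M is more luminous → Star P.
L ratio = 10^(0.4 |ΔM|) = 10^0.811 = 6.476

Star P is more luminous, by a factor of 6.48.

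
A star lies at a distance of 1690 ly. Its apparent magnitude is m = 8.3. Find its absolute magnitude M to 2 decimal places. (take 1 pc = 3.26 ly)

M ≈ -0.27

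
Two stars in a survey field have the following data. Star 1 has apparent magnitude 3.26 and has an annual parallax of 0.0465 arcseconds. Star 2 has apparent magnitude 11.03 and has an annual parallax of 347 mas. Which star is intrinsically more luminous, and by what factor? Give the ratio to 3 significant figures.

Star 1 is more luminous, by a factor of 71400.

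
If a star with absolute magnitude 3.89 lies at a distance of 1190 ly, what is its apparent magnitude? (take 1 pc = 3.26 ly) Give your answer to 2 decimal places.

m ≈ 11.70

d = 1190 ly / 3.26 = 365.0 pc
m = M + 5 log₁₀ d − 5 = 3.89 + 5·2.5623 − 5 = 11.702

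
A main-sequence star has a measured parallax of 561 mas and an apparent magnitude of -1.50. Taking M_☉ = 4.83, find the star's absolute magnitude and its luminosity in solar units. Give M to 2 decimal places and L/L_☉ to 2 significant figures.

M ≈ 2.24; L/L_☉ ≈ 11

d = 1/p = 1000/561 mas = 1.783 pc
M = m − 5 log₁₀ d + 5 = -1.50 − 5·0.2510 + 5 = 2.245
M − M_☉ = 2.245 − 4.83 = -2.585
L/L_☉ = 10^(−0.4 × -2.585) = 10.82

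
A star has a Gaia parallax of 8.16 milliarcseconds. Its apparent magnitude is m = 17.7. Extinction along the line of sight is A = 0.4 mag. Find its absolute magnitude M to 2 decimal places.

p = 8.16 mas = 8.16×10^-3″ → d = 1/p = 122.5 pc
5 log₁₀(d/10 pc) = 5 log₁₀(122.5) − 5 = 5.442
M = m − 5 log₁₀(d/10) − A = 17.7 − 5.442 − 0.4 = 11.858

M ≈ 11.86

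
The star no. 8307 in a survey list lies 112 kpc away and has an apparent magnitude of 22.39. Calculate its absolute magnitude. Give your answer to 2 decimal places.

M ≈ 2.14

d = 112 kpc = 112000 pc
5 log₁₀(d/10 pc) = 5 log₁₀(112000) − 5 = 20.246
M = m − 5 log₁₀(d/10) = 22.39 − 20.246 = 2.144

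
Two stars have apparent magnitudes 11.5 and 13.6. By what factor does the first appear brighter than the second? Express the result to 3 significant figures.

Magnitude difference = -2.1
Flux ratio = 10^(−0.4 Δm) = 10^(−0.4 × -2.1) = 10^0.840 = 6.918

6.92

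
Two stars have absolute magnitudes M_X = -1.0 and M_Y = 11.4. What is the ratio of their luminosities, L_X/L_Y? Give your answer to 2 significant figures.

ΔM = M_X − M_Y = -12.4
L_X/L_Y = 10^(−0.4 ΔM) = 10^4.960 = 91200

L_X/L_Y ≈ 91000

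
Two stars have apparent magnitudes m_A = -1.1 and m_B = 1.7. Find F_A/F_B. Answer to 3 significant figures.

Magnitude difference = -2.8
Flux ratio = 10^(−0.4 Δm) = 10^(−0.4 × -2.8) = 10^1.120 = 13.18

F_A/F_B ≈ 13.2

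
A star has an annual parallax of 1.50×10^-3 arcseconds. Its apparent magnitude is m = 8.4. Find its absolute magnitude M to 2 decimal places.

M ≈ -0.72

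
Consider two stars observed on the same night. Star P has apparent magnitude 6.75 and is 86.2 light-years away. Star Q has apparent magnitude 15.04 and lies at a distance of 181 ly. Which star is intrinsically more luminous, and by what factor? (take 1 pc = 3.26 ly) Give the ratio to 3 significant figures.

Star P: d = 86.2 ly / 3.26 = 26.44 pc
Star P: M = m − 5 log₁₀ d + 5 = 6.75 − 5·1.4223 + 5 = 4.639
Star Q: d = 181 ly / 3.26 = 55.52 pc
Star Q: M = m − 5 log₁₀ d + 5 = 15.04 − 5·1.7445 + 5 = 11.318
ΔM = M_P − M_Q = 4.639 − (11.318) = -6.679; smaller M is more luminous → Star P.
L ratio = 10^(0.4 |ΔM|) = 10^2.672 = 469.5

Star P is more luminous, by a factor of 470.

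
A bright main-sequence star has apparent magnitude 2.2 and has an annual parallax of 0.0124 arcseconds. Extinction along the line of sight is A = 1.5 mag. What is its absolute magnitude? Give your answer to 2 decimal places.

M ≈ -3.83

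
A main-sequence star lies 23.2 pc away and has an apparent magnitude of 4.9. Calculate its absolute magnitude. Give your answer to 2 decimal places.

5 log₁₀(d/10 pc) = 5 log₁₀(23.20) − 5 = 1.827
M = m − 5 log₁₀(d/10) = 4.9 − 1.827 = 3.073

M ≈ 3.07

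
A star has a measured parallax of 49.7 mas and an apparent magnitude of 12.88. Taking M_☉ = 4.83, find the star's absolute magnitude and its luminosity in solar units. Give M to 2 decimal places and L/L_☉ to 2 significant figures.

M ≈ 11.36; L/L_☉ ≈ 2.4×10^-3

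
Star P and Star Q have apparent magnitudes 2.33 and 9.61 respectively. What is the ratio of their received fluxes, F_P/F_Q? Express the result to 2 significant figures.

Magnitude difference = -7.28
Flux ratio = 10^(−0.4 Δm) = 10^(−0.4 × -7.28) = 10^2.912 = 816.6

F_P/F_Q ≈ 820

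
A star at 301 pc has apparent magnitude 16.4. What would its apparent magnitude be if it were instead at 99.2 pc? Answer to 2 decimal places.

m ≈ 13.99

Flux ∝ 1/d², so Δm = 5 log₁₀(d₂/d₁) = 5 log₁₀(99.2/301) = -2.410
m₂ = m₁ + Δm = 16.4 + (-2.410) = 13.990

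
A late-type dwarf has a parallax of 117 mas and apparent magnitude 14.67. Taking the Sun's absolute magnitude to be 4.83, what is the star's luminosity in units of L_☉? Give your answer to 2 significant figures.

L/L_☉ ≈ 8.5×10^-5

d = 1/p = 1000/117 mas = 8.547 pc
M = m − 5 log₁₀ d + 5 = 14.67 − 5·0.9318 + 5 = 15.011
M − M_☉ = 15.011 − 4.83 = 10.181
L/L_☉ = 10^(−0.4 × 10.181) = 8.465×10^-5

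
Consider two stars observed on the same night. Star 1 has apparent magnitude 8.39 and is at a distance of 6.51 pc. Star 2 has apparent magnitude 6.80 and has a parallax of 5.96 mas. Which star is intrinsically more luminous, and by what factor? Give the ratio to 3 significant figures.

Star 2 is more luminous, by a factor of 2870.

Star 1: M = m − 5 log₁₀ d + 5 = 8.39 − 5·0.8136 + 5 = 9.322
Star 2: p = 5.96 mas = 5.96×10^-3″ → d = 1/p = 167.8 pc
Star 2: M = m − 5 log₁₀ d + 5 = 6.80 − 5·2.2248 + 5 = 0.676
ΔM = M_1 − M_2 = 9.322 − (0.676) = 8.646; smaller M is more luminous → Star 2.
L ratio = 10^(0.4 |ΔM|) = 10^3.458 = 2873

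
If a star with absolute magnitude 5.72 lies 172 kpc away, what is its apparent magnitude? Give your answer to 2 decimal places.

m ≈ 26.90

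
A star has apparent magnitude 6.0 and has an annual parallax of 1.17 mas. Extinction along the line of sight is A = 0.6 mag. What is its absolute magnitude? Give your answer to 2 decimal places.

M ≈ -4.26

p = 1.17 mas = 1.17×10^-3″ → d = 1/p = 854.7 pc
5 log₁₀(d/10 pc) = 5 log₁₀(854.7) − 5 = 9.659
M = m − 5 log₁₀(d/10) − A = 6.0 − 9.659 − 0.6 = -4.259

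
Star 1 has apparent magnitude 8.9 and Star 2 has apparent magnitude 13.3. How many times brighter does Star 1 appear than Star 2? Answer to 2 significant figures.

58

Magnitude difference = -4.4
Flux ratio = 10^(−0.4 Δm) = 10^(−0.4 × -4.4) = 10^1.760 = 57.54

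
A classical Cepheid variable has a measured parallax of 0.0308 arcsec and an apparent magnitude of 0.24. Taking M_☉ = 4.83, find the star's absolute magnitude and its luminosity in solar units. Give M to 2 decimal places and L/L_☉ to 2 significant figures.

M ≈ -2.32; L/L_☉ ≈ 720

d = 1/p = 1/0.0308″ = 32.47 pc
M = m − 5 log₁₀ d + 5 = 0.24 − 5·1.5114 + 5 = -2.317
M − M_☉ = -2.317 − 4.83 = -7.147
L/L_☉ = 10^(−0.4 × -7.147) = 722.6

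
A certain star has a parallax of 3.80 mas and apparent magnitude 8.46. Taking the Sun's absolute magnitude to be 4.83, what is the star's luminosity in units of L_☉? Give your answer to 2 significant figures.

d = 1/p = 1000/3.80 mas = 263.2 pc
M = m − 5 log₁₀ d + 5 = 8.46 − 5·2.4202 + 5 = 1.359
M − M_☉ = 1.359 − 4.83 = -3.471
L/L_☉ = 10^(−0.4 × -3.471) = 24.46

L/L_☉ ≈ 24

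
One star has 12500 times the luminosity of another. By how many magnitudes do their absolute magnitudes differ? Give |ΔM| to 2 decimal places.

Pogson: ΔM = −2.5 log₁₀(ratio) = −2.5 log₁₀(12500) = −2.5 × 4.0969 = -10.242

|ΔM| ≈ 10.24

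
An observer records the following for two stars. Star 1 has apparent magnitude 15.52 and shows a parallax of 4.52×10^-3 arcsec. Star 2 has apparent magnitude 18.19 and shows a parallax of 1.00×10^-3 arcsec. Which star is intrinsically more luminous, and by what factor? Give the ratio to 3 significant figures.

Star 2 is more luminous, by a factor of 1.75.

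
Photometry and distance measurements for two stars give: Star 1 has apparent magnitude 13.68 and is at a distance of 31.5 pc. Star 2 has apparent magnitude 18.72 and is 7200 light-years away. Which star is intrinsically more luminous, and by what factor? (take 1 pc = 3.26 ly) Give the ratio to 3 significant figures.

Star 2 is more luminous, by a factor of 47.4.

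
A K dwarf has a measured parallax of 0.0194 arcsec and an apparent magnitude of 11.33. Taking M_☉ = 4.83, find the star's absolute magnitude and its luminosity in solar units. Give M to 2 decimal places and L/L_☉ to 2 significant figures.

M ≈ 7.77; L/L_☉ ≈ 0.067

d = 1/p = 1/0.0194″ = 51.55 pc
M = m − 5 log₁₀ d + 5 = 11.33 − 5·1.7122 + 5 = 7.769
M − M_☉ = 7.769 − 4.83 = 2.939
L/L_☉ = 10^(−0.4 × 2.939) = 0.06674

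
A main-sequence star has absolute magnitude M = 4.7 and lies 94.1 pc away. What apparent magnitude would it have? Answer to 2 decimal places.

m ≈ 9.57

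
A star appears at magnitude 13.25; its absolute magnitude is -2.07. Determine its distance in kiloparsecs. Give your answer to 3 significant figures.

d ≈ 11.6 kpc

μ = m − M = 15.320
m − M = 5 log₁₀ d − 5
log₁₀ d = (m − M)/5 + 1 = 4.0640
d = 10^4.0640 = 11590 pc
= 11.59 kpc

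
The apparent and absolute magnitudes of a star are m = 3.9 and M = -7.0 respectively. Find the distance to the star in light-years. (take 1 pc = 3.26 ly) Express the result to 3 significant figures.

d ≈ 4930 ly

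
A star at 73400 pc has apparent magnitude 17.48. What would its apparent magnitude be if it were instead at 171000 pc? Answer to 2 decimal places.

Flux ∝ 1/d², so Δm = 5 log₁₀(d₂/d₁) = 5 log₁₀(171000/73400) = 1.837
m₂ = m₁ + Δm = 17.48 + (1.837) = 19.317

m ≈ 19.32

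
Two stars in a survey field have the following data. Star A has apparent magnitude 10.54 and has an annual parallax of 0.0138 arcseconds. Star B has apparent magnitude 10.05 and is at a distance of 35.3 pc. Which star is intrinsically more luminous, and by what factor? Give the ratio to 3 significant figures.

Star A: d = 1/p = 1/0.0138″ = 72.46 pc
Star A: M = m − 5 log₁₀ d + 5 = 10.54 − 5·1.8601 + 5 = 6.239
Star B: M = m − 5 log₁₀ d + 5 = 10.05 − 5·1.5478 + 5 = 7.311
ΔM = M_A − M_B = 6.239 − (7.311) = -1.072; smaller M is more luminous → Star A.
L ratio = 10^(0.4 |ΔM|) = 10^0.429 = 2.683

Star A is more luminous, by a factor of 2.68.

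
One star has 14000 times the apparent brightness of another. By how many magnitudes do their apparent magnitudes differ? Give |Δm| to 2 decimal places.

|Δm| ≈ 10.37

Pogson: Δm = −2.5 log₁₀(ratio) = −2.5 log₁₀(14000) = −2.5 × 4.1461 = -10.365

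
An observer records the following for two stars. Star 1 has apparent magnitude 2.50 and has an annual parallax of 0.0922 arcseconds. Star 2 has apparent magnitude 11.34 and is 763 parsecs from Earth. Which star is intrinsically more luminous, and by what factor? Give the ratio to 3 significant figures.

Star 2 is more luminous, by a factor of 1.44.

Star 1: d = 1/p = 1/0.0922″ = 10.85 pc
Star 1: M = m − 5 log₁₀ d + 5 = 2.50 − 5·1.0353 + 5 = 2.324
Star 2: M = m − 5 log₁₀ d + 5 = 11.34 − 5·2.8825 + 5 = 1.927
ΔM = M_1 − M_2 = 2.324 − (1.927) = 0.396; smaller M is more luminous → Star 2.
L ratio = 10^(0.4 |ΔM|) = 10^0.159 = 1.440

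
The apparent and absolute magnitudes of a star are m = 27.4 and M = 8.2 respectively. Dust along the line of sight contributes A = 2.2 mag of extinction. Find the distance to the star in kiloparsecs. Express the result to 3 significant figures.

d ≈ 25.1 kpc

m − M = 5 log₁₀(d/10 pc) + A  ⇒  27.4 − (8.2) − 2.2 = 5 log₁₀(d/10)
17.000 = 5 log₁₀(d/10)
log₁₀ d = (m − M − A)/5 + 1 = 4.4000
d = 10^4.4000 = 25120 pc
= 25.12 kpc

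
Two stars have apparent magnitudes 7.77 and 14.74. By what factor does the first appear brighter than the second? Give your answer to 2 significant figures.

610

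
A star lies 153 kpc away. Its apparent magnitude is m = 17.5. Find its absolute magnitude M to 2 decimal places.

M ≈ -3.42

d = 153 kpc = 153000 pc
5 log₁₀(d/10 pc) = 5 log₁₀(153000) − 5 = 20.923
M = m − 5 log₁₀(d/10) = 17.5 − 20.923 = -3.423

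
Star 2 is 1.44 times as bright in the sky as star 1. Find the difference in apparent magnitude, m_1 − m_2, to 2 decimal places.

m_1 − m_2 ≈ 0.40

Pogson: Δm = −2.5 log₁₀(ratio) = −2.5 log₁₀(1.44) = −2.5 × 0.1584 = -0.396
Star 2 is brighter so has the smaller magnitude: m_1 − m_2 is positive.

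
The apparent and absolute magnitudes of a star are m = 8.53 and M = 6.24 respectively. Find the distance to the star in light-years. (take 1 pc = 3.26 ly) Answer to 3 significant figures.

d ≈ 93.6 ly

μ = m − M = 2.290
m − M = 5 log₁₀ d − 5
log₁₀ d = (m − M)/5 + 1 = 1.4580
d = 10^1.4580 = 28.71 pc
= 93.59 ly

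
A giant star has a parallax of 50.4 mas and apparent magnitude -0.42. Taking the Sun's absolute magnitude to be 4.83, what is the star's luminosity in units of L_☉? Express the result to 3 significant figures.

L/L_☉ ≈ 496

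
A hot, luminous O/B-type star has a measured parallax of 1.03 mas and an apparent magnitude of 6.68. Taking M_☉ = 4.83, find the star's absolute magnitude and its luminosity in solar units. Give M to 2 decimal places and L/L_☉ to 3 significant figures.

M ≈ -3.26; L/L_☉ ≈ 1720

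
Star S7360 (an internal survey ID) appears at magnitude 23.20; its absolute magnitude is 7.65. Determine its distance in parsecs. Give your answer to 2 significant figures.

d ≈ 13000 pc

Distance modulus: m − M = 23.20 − (7.65) = 15.550
m − M = 5 log₁₀ d − 5
log₁₀ d = (m − M)/5 + 1 = 4.1100
d = 10^4.1100 = 12880 pc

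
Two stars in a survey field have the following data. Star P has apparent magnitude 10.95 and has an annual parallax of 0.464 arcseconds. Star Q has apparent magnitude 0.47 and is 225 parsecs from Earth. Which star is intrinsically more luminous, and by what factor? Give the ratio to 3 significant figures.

Star Q is more luminous, by a factor of 1.70×10^8.

Star P: d = 1/p = 1/0.464″ = 2.155 pc
Star P: M = m − 5 log₁₀ d + 5 = 10.95 − 5·0.3335 + 5 = 14.283
Star Q: M = m − 5 log₁₀ d + 5 = 0.47 − 5·2.3522 + 5 = -6.291
ΔM = M_P − M_Q = 14.283 − (-6.291) = 20.574; smaller M is more luminous → Star Q.
L ratio = 10^(0.4 |ΔM|) = 10^8.229 = 1.696×10^8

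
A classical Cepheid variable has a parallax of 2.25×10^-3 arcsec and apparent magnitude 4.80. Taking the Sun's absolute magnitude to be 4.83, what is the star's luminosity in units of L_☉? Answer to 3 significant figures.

d = 1/p = 1/2.25×10^-3″ = 444.4 pc
M = m − 5 log₁₀ d + 5 = 4.80 − 5·2.6478 + 5 = -3.439
M − M_☉ = -3.439 − 4.83 = -8.269
L/L_☉ = 10^(−0.4 × -8.269) = 2031

L/L_☉ ≈ 2030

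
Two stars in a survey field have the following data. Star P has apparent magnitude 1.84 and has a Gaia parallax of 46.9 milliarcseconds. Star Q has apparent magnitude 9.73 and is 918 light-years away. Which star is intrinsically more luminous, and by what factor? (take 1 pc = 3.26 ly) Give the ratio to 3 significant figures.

Star P: p = 46.9 mas = 0.0469″ → d = 1/p = 21.32 pc
Star P: M = m − 5 log₁₀ d + 5 = 1.84 − 5·1.3288 + 5 = 0.196
Star Q: d = 918 ly / 3.26 = 281.6 pc
Star Q: M = m − 5 log₁₀ d + 5 = 9.73 − 5·2.4496 + 5 = 2.482
ΔM = M_P − M_Q = 0.196 − (2.482) = -2.286; smaller M is more luminous → Star P.
L ratio = 10^(0.4 |ΔM|) = 10^0.914 = 8.211

Star P is more luminous, by a factor of 8.21.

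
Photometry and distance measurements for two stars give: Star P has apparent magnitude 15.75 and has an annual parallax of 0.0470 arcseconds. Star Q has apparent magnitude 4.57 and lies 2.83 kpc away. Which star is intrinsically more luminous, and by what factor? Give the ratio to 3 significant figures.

Star Q is more luminous, by a factor of 5.25×10^8.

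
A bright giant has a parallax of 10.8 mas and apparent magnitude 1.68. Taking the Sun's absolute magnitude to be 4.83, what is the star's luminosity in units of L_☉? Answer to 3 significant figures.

L/L_☉ ≈ 1560

d = 1/p = 1000/10.8 mas = 92.59 pc
M = m − 5 log₁₀ d + 5 = 1.68 − 5·1.9666 + 5 = -3.153
M − M_☉ = -3.153 − 4.83 = -7.983
L/L_☉ = 10^(−0.4 × -7.983) = 1560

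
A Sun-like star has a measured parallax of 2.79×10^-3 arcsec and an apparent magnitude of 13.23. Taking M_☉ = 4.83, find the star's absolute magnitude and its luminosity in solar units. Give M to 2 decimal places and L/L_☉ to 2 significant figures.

M ≈ 5.46; L/L_☉ ≈ 0.56

d = 1/p = 1/2.79×10^-3″ = 358.4 pc
M = m − 5 log₁₀ d + 5 = 13.23 − 5·2.5544 + 5 = 5.458
M − M_☉ = 5.458 − 4.83 = 0.628
L/L_☉ = 10^(−0.4 × 0.628) = 0.5608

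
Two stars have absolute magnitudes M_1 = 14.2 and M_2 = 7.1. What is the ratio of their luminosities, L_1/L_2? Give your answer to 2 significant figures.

ΔM = M_1 − M_2 = 7.1
L_1/L_2 = 10^(−0.4 ΔM) = 10^-2.840 = 1.445×10^-3

L_1/L_2 ≈ 1.4×10^-3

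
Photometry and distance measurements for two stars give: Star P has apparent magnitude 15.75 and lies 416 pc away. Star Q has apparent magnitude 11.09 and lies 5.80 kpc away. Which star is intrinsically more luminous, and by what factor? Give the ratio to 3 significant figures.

Star Q is more luminous, by a factor of 14200.

Star P: M = m − 5 log₁₀ d + 5 = 15.75 − 5·2.6191 + 5 = 7.655
Star Q: d = 5.80 kpc = 5800 pc
Star Q: M = m − 5 log₁₀ d + 5 = 11.09 − 5·3.7634 + 5 = -2.727
ΔM = M_P − M_Q = 7.655 − (-2.727) = 10.382; smaller M is more luminous → Star Q.
L ratio = 10^(0.4 |ΔM|) = 10^4.153 = 14210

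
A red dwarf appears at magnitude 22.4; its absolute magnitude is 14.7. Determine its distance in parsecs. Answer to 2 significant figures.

d ≈ 350 pc

Distance modulus: m − M = 22.4 − (14.7) = 7.700
m − M = 5 log₁₀ d − 5
log₁₀ d = (m − M)/5 + 1 = 2.5400
d = 10^2.5400 = 346.7 pc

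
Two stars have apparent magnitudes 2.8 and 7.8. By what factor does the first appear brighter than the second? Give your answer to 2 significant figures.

Magnitude difference = -5.0
Flux ratio = 10^(−0.4 Δm) = 10^(−0.4 × -5.0) = 10^2.000 = 100.0

100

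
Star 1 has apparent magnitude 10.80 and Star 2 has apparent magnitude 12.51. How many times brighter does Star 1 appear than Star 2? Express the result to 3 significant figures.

Δm = 10.80 − (12.51) = -1.71
Flux ratio = 10^(−0.4 Δm) = 10^(−0.4 × -1.71) = 10^0.684 = 4.831

4.83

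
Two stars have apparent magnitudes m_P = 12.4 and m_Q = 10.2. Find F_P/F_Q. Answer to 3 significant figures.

Δm = 12.4 − (10.2) = 2.2
Flux ratio = 10^(−0.4 Δm) = 10^(−0.4 × 2.2) = 10^-0.880 = 0.1318

F_P/F_Q ≈ 0.132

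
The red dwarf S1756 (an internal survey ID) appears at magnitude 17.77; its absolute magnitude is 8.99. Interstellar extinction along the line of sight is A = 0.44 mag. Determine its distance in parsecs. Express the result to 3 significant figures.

d ≈ 466 pc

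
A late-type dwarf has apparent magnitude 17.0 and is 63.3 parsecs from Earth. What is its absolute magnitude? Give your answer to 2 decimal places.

5 log₁₀(d/10 pc) = 5 log₁₀(63.30) − 5 = 4.007
M = m − 5 log₁₀(d/10) = 17.0 − 4.007 = 12.993

M ≈ 12.99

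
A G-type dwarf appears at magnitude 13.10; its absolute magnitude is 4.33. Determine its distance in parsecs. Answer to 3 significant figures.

Distance modulus: m − M = 13.10 − (4.33) = 8.770
m − M = 5 log₁₀ d − 5
log₁₀ d = (m − M)/5 + 1 = 2.7540
d = 10^2.7540 = 567.5 pc

d ≈ 568 pc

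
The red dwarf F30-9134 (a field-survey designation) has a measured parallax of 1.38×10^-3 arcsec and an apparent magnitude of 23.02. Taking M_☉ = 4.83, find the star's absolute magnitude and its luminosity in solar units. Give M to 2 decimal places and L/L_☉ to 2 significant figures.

M ≈ 13.72; L/L_☉ ≈ 2.8×10^-4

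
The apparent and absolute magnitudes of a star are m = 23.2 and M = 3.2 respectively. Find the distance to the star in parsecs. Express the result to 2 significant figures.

d ≈ 100000 pc

μ = m − M = 20.000
m − M = 5 log₁₀ d − 5
log₁₀ d = (m − M)/5 + 1 = 5.0000
d = 10^5.0000 = 100000 pc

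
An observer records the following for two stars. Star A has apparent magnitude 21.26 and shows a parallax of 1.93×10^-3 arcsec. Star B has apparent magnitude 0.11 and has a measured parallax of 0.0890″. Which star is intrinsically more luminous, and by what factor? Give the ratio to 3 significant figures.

Star B is more luminous, by a factor of 136000.

Star A: d = 1/p = 1/1.93×10^-3″ = 518.1 pc
Star A: M = m − 5 log₁₀ d + 5 = 21.26 − 5·2.7144 + 5 = 12.688
Star B: d = 1/p = 1/0.0890″ = 11.24 pc
Star B: M = m − 5 log₁₀ d + 5 = 0.11 − 5·1.0506 + 5 = -0.143
ΔM = M_A − M_B = 12.688 − (-0.143) = 12.831; smaller M is more luminous → Star B.
L ratio = 10^(0.4 |ΔM|) = 10^5.132 = 135600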